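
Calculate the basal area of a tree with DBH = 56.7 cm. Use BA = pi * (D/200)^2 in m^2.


D/200 = 56.7/200 = 0.2835 m
(D/200)^2 = 0.2835^2 = 0.08037225
BA = 3.141593 * 0.08037225 = 0.252497 ≈ 0.2525 m^2

0.2525 m^2


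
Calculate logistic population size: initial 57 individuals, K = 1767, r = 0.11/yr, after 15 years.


(K - N0)/N0 = (1767 - 57)/57 = 1710/57 = 30.0000
r*t = 0.11 * 15 = 1.65; exp(-1.65) = 0.192050
30.0000 * 0.192050 = 5.76150
1 + 5.76150 = 6.76150
N = 1767 / 6.76150 = 261.333 ≈ 261

261


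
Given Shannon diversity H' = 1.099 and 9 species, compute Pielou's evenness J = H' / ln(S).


ln(9) = 2.19722
J = H' / ln(S) = 1.099 / 2.19722 = 0.500177 ≈ 0.5002

0.5002


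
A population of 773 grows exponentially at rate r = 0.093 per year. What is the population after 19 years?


r*t = 0.093 * 19 = 1.767
exp(1.767) = 5.85327
N = 773 * 5.85327 = 4524.58 ≈ 4525

4525


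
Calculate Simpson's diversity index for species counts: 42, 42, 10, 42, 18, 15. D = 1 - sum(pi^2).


Total N = 42 + 42 + 10 + 42 + 18 + 15 = 169
Per-species terms:
  p = 42/169 = 0.248521; p^2 = 0.248521^2 = 0.061763
  p = 42/169 = 0.248521; p^2 = 0.248521^2 = 0.061763
  p = 10/169 = 0.059172; p^2 = 0.059172^2 = 0.003501
  p = 42/169 = 0.248521; p^2 = 0.248521^2 = 0.061763
  p = 18/169 = 0.106509; p^2 = 0.106509^2 = 0.011344
  p = 15/169 = 0.088757; p^2 = 0.088757^2 = 0.007878
sum(p^2) = 0.061763 + 0.061763 + 0.003501 + 0.061763 + 0.011344 + 0.007878 = 0.208012
D = 1 - 0.208012 = 0.791988 ≈ 0.7920

0.7920


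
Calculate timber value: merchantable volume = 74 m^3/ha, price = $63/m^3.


Value = 74 * 63 = $4662/ha

$4662/ha


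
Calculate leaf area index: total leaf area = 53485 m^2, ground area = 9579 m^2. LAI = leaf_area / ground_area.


LAI = 53485 / 9579 = 5.5836 ≈ 5.58

5.58


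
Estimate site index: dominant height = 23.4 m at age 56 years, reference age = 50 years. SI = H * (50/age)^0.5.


50/56 = 0.892857
(0.892857)^0.5 = 0.944911
SI = 23.4 * 0.944911 = 22.1109 ≈ 22.1 m

22.1 m


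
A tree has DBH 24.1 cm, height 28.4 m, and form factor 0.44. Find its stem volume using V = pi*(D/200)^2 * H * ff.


(D/200)^2 = (24.1/200)^2 = 0.1205^2 = 0.01452025
BA = 3.141593 * 0.01452025 = 0.0456167 m^2
V = 0.0456167 * 28.4 * 0.44 = 0.570026 ≈ 0.570 m^3

0.570 m^3


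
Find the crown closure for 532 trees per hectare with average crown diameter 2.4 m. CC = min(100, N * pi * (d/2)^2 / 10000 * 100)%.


(d/2)^2 = (2.4/2)^2 = 1.2^2 = 1.44
Crown area = 3.141593 * 1.44 = 4.52389 m^2
N * area / 10000 * 100 = 532 * 4.52389 / 10000 * 100 = 24.0671
CC = min(100, 24.0671) = 24.0671 ≈ 24.1%

24.1%


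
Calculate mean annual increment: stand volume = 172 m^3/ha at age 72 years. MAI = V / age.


MAI = 172 / 72 = 2.3889 ≈ 2.39 m^3/ha/yr

2.39 m^3/ha/yr


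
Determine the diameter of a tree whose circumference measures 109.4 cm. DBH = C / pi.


DBH = C / pi = 109.4 / 3.141593 = 34.8231 ≈ 34.82 cm

34.82 cm


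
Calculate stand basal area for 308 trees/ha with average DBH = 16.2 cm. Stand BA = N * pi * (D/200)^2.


(D/200)^2 = (16.2/200)^2 = 0.081^2 = 0.006561
Individual BA = 3.141593 * 0.006561 = 0.0206120 m^2
Stand BA = 308 * 0.0206120 = 6.34850 ≈ 6.35 m^2/ha

6.35 m^2/ha


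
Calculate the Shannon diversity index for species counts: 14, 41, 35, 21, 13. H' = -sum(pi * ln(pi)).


Total N = 14 + 41 + 35 + 21 + 13 = 124
Per-species terms:
  p = 14/124 = 0.112903; ln(p) = -2.181226; p*ln(p) = 0.112903 * (-2.181226) = -0.246267
  p = 41/124 = 0.330645; ln(p) = -1.106710; p*ln(p) = 0.330645 * (-1.106710) = -0.365928
  p = 35/124 = 0.282258; ln(p) = -1.264934; p*ln(p) = 0.282258 * (-1.264934) = -0.357038
  p = 21/124 = 0.169355; ln(p) = -1.775758; p*ln(p) = 0.169355 * (-1.775758) = -0.300733
  p = 13/124 = 0.104839; ln(p) = -2.255329; p*ln(p) = 0.104839 * (-2.255329) = -0.236446
sum(p*ln(p)) = (-0.246267) + (-0.365928) + (-0.357038) + (-0.300733) + (-0.236446) = -1.506412
H' = -(-1.506412) = 1.506412 ≈ 1.5064

1.5064


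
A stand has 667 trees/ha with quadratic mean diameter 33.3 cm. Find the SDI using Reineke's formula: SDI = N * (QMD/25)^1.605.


QMD/25 = 33.3/25 = 1.332
(1.332)^1.605 = exp(1.605 * ln(1.332)) = exp(1.605 * 0.286682) = exp(0.460125) = 1.58427
SDI = 667 * 1.58427 = 1056.71 ≈ 1057

1057


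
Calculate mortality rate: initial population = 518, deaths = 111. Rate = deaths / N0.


Mortality rate = 111 / 518 = 0.214286 ≈ 0.2143

0.2143


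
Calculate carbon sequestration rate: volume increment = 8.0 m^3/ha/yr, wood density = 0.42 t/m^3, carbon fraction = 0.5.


C = 8.0 * 0.42 * 0.5 = 1.68 t C/ha/yr

1.68 t C/ha/yr


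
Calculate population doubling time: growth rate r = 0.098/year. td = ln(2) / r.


td = ln(2) / 0.098 = 0.693147 / 0.098 = 7.07293 ≈ 7.1 years

7.1 years


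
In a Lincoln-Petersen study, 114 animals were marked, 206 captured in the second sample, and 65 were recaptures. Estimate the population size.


N = M * C / R = 114 * 206 / 65 = 23484 / 65 = 361.29 ≈ 361

361 individuals


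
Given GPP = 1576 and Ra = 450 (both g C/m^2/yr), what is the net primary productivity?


NPP = GPP - Ra = 1576 - 450 = 1126 g C/m^2/yr

1126 g C/m^2/yr


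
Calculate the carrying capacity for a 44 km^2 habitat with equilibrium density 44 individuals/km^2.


K = 44 * 44 = 1936 individuals

1936 individuals


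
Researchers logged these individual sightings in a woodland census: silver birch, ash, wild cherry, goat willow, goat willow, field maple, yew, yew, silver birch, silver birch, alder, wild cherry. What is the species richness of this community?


Total individuals logged = 12
Distinct species (count of individuals): silver birch (3), ash (1), wild cherry (2), goat willow (2), field maple (1), yew (2), alder (1)
Species richness = number of distinct species = 7

7


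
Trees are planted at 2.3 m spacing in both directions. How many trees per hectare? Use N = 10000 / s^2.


N = 10000 / 2.3^2 = 10000 / 5.29 = 1890.36 ≈ 1890 trees/ha

1890 trees/ha


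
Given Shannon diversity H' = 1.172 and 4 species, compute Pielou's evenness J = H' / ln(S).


ln(4) = 1.38629
J = H' / ln(S) = 1.172 / 1.38629 = 0.845422 ≈ 0.8454

0.8454


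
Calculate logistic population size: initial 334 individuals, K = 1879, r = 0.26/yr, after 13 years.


(K - N0)/N0 = (1879 - 334)/334 = 1545/334 = 4.62575
r*t = 0.26 * 13 = 3.38; exp(-3.38) = 0.0340475
4.62575 * 0.0340475 = 0.157495
1 + 0.157495 = 1.15750
N = 1879 / 1.15750 = 1623.33 ≈ 1623

1623


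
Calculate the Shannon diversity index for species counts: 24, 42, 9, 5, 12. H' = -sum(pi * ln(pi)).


Total N = 24 + 42 + 9 + 5 + 12 = 92
Per-species terms:
  p = 24/92 = 0.260870; ln(p) = -1.343733; p*ln(p) = 0.260870 * (-1.343733) = -0.350540
  p = 42/92 = 0.456522; ln(p) = -0.784118; p*ln(p) = 0.456522 * (-0.784118) = -0.357967
  p = 9/92 = 0.097826; ln(p) = -2.324565; p*ln(p) = 0.097826 * (-2.324565) = -0.227403
  p = 5/92 = 0.054348; ln(p) = -2.912347; p*ln(p) = 0.054348 * (-2.912347) = -0.158280
  p = 12/92 = 0.130435; ln(p) = -2.036880; p*ln(p) = 0.130435 * (-2.036880) = -0.265680
sum(p*ln(p)) = (-0.350540) + (-0.357967) + (-0.227403) + (-0.158280) + (-0.265680) = -1.359870
H' = -(-1.359870) = 1.359870 ≈ 1.3599

1.3599


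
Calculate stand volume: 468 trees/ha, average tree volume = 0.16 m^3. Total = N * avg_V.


V_stand = 468 * 0.16 = 74.88 ≈ 74.9 m^3/ha

74.9 m^3/ha


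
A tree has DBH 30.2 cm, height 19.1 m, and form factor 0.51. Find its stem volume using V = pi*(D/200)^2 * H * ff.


(D/200)^2 = (30.2/200)^2 = 0.151^2 = 0.022801
BA = 3.141593 * 0.022801 = 0.0716315 m^2
V = 0.0716315 * 19.1 * 0.51 = 0.697762 ≈ 0.698 m^3

0.698 m^3


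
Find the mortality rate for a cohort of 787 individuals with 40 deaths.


Mortality rate = 40 / 787 = 0.050826 ≈ 0.0508

0.0508


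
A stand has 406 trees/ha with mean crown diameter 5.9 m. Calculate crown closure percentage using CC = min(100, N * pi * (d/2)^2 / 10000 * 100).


(d/2)^2 = (5.9/2)^2 = 2.95^2 = 8.7025
Crown area = 3.141593 * 8.7025 = 27.3397 m^2
N * area / 10000 * 100 = 406 * 27.3397 / 10000 * 100 = 110.999
CC = min(100, 110.999) = 100%

100%


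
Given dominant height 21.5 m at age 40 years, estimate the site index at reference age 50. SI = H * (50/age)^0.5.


50/40 = 1.25000
(1.25000)^0.5 = 1.11803
SI = 21.5 * 1.11803 = 24.0376 ≈ 24.0 m

24.0 m


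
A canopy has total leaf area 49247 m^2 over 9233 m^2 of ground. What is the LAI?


LAI = 49247 / 9233 = 5.3338 ≈ 5.33

5.33


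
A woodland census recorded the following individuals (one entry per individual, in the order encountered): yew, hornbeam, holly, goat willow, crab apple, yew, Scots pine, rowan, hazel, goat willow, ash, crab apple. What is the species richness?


Total individuals logged = 12
Distinct species (count of individuals): yew (2), hornbeam (1), holly (1), goat willow (2), crab apple (2), Scots pine (1), rowan (1), hazel (1), ash (1)
Species richness = number of distinct species = 9

9


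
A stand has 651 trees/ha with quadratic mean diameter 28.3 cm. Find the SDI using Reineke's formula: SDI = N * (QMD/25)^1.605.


QMD/25 = 28.3/25 = 1.132
(1.132)^1.605 = exp(1.605 * ln(1.132)) = exp(1.605 * 0.123986) = exp(0.198998) = 1.22018
SDI = 651 * 1.22018 = 794.337 ≈ 794

794


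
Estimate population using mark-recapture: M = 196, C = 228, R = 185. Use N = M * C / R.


N = M * C / R = 196 * 228 / 185 = 44688 / 185 = 241.56 ≈ 242

242 individuals


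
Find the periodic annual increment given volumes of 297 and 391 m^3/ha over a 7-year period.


PAI = (V2 - V1) / period = (391 - 297) / 7 = 94 / 7 = 13.4286 ≈ 13.43 m^3/ha/yr

13.43 m^3/ha/yr


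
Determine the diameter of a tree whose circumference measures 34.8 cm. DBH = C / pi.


DBH = C / pi = 34.8 / 3.141593 = 11.0772 ≈ 11.08 cm

11.08 cm


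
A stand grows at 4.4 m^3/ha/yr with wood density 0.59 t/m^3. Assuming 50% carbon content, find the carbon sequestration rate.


C = 4.4 * 0.59 * 0.5 = 1.298 ≈ 1.30 t C/ha/yr

1.30 t C/ha/yr


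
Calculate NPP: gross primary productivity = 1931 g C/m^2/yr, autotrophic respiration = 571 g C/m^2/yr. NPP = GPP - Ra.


NPP = GPP - Ra = 1931 - 571 = 1360 g C/m^2/yr

1360 g C/m^2/yr


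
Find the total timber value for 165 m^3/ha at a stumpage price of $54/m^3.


Value = 165 * 54 = $8910/ha

$8910/ha


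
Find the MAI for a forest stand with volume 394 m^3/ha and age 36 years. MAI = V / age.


MAI = 394 / 36 = 10.9444 ≈ 10.94 m^3/ha/yr

10.94 m^3/ha/yr


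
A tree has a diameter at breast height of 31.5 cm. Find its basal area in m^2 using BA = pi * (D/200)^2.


D/200 = 31.5/200 = 0.1575 m
(D/200)^2 = 0.1575^2 = 0.02480625
BA = 3.141593 * 0.02480625 = 0.0779311 ≈ 0.0779 m^2

0.0779 m^2


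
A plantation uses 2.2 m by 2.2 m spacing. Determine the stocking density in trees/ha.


N = 10000 / 2.2^2 = 10000 / 4.84 = 2066.12 ≈ 2066 trees/ha

2066 trees/ha


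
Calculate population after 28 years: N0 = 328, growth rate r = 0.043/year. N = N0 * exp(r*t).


r*t = 0.043 * 28 = 1.204
exp(1.204) = 3.33342
N = 328 * 3.33342 = 1093.36 ≈ 1093

1093


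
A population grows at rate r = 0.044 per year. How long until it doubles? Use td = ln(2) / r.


td = ln(2) / 0.044 = 0.693147 / 0.044 = 15.7533 ≈ 15.8 years

15.8 years


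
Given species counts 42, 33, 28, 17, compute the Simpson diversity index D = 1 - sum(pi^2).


Total N = 42 + 33 + 28 + 17 = 120
Per-species terms:
  p = 42/120 = 0.350000; p^2 = 0.350000^2 = 0.122500
  p = 33/120 = 0.275000; p^2 = 0.275000^2 = 0.075625
  p = 28/120 = 0.233333; p^2 = 0.233333^2 = 0.054444
  p = 17/120 = 0.141667; p^2 = 0.141667^2 = 0.020070
sum(p^2) = 0.122500 + 0.075625 + 0.054444 + 0.020070 = 0.272639
D = 1 - 0.272639 = 0.727361 ≈ 0.7274

0.7274


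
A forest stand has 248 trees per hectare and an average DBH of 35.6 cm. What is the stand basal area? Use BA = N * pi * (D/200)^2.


(D/200)^2 = (35.6/200)^2 = 0.178^2 = 0.031684
Individual BA = 3.141593 * 0.031684 = 0.0995382 m^2
Stand BA = 248 * 0.0995382 = 24.6855 ≈ 24.69 m^2/ha

24.69 m^2/ha


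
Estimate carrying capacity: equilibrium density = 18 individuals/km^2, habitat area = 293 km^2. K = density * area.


K = 18 * 293 = 5274 individuals

5274 individuals


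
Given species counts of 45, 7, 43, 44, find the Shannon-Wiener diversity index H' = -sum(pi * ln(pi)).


Total N = 45 + 7 + 43 + 44 = 139
Per-species terms:
  p = 45/139 = 0.323741; ln(p) = -1.127811; p*ln(p) = 0.323741 * (-1.127811) = -0.365119
  p = 7/139 = 0.050360; ln(p) = -2.988558; p*ln(p) = 0.050360 * (-2.988558) = -0.150504
  p = 43/139 = 0.309353; ln(p) = -1.173272; p*ln(p) = 0.309353 * (-1.173272) = -0.362955
  p = 44/139 = 0.316547; ln(p) = -1.150284; p*ln(p) = 0.316547 * (-1.150284) = -0.364119
sum(p*ln(p)) = (-0.365119) + (-0.150504) + (-0.362955) + (-0.364119) = -1.242697
H' = -(-1.242697) = 1.242697 ≈ 1.2427

1.2427


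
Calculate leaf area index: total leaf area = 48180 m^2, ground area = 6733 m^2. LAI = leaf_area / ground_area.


LAI = 48180 / 6733 = 7.1558 ≈ 7.16

7.16


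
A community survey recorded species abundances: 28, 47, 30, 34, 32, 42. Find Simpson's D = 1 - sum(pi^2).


Total N = 28 + 47 + 30 + 34 + 32 + 42 = 213
Per-species terms:
  p = 28/213 = 0.131455; p^2 = 0.131455^2 = 0.017280
  p = 47/213 = 0.220657; p^2 = 0.220657^2 = 0.048690
  p = 30/213 = 0.140845; p^2 = 0.140845^2 = 0.019837
  p = 34/213 = 0.159624; p^2 = 0.159624^2 = 0.025480
  p = 32/213 = 0.150235; p^2 = 0.150235^2 = 0.022571
  p = 42/213 = 0.197183; p^2 = 0.197183^2 = 0.038881
sum(p^2) = 0.017280 + 0.048690 + 0.019837 + 0.025480 + 0.022571 + 0.038881 = 0.172739
D = 1 - 0.172739 = 0.827261 ≈ 0.8273

0.8273


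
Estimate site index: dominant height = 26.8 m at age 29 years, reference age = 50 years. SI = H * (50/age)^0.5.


50/29 = 1.72414
(1.72414)^0.5 = 1.31307
SI = 26.8 * 1.31307 = 35.1903 ≈ 35.2 m

35.2 m


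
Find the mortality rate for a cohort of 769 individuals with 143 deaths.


Mortality rate = 143 / 769 = 0.185956 ≈ 0.1860

0.1860


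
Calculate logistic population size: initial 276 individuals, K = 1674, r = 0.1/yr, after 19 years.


(K - N0)/N0 = (1674 - 276)/276 = 1398/276 = 5.06522
r*t = 0.1 * 19 = 1.9; exp(-1.9) = 0.149569
5.06522 * 0.149569 = 0.757600
1 + 0.757600 = 1.75760
N = 1674 / 1.75760 = 952.435 ≈ 952

952


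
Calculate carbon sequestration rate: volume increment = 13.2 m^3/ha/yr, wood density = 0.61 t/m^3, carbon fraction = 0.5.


C = 13.2 * 0.61 * 0.5 = 4.026 ≈ 4.03 t C/ha/yr

4.03 t C/ha/yr


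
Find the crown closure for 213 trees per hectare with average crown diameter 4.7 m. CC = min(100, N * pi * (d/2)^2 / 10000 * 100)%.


(d/2)^2 = (4.7/2)^2 = 2.35^2 = 5.5225
Crown area = 3.141593 * 5.5225 = 17.3494 m^2
N * area / 10000 * 100 = 213 * 17.3494 / 10000 * 100 = 36.9542
CC = min(100, 36.9542) = 36.9542 ≈ 37.0%

37.0%


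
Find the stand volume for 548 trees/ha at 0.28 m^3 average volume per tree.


V_stand = 548 * 0.28 = 153.44 ≈ 153.4 m^3/ha

153.4 m^3/ha


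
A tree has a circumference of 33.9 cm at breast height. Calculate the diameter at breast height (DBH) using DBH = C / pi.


DBH = C / pi = 33.9 / 3.141593 = 10.7907 ≈ 10.79 cm

10.79 cm


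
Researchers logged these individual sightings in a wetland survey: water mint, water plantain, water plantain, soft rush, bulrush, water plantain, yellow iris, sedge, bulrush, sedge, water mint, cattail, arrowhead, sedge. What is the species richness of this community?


Total individuals logged = 14
Distinct species (count of individuals): water mint (2), water plantain (3), soft rush (1), bulrush (2), yellow iris (1), sedge (3), cattail (1), arrowhead (1)
Species richness = number of distinct species = 8

8


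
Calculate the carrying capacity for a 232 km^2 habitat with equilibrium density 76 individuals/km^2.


K = 76 * 232 = 17632 individuals

17632 individuals


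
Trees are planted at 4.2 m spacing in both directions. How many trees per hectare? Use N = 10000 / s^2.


N = 10000 / 4.2^2 = 10000 / 17.64 = 566.893 ≈ 567 trees/ha

567 trees/ha


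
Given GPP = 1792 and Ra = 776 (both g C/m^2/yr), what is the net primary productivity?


NPP = GPP - Ra = 1792 - 776 = 1016 g C/m^2/yr

1016 g C/m^2/yr


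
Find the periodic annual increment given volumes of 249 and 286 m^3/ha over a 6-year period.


PAI = (V2 - V1) / period = (286 - 249) / 6 = 37 / 6 = 6.1667 ≈ 6.17 m^3/ha/yr

6.17 m^3/ha/yr


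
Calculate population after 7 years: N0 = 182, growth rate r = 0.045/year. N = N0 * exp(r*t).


r*t = 0.045 * 7 = 0.315
exp(0.315) = 1.37026
N = 182 * 1.37026 = 249.387 ≈ 249

249


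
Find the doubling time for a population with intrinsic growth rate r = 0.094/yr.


td = ln(2) / 0.094 = 0.693147 / 0.094 = 7.37390 ≈ 7.4 years

7.4 years


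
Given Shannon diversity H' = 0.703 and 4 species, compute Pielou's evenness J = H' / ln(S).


ln(4) = 1.38629
J = H' / ln(S) = 0.703 / 1.38629 = 0.507109 ≈ 0.5071

0.5071


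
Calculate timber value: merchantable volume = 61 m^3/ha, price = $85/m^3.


Value = 61 * 85 = $5185/ha

$5185/ha


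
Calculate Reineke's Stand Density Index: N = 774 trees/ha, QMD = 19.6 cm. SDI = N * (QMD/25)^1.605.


QMD/25 = 19.6/25 = 0.784
(0.784)^1.605 = exp(1.605 * ln(0.784)) = exp(1.605 * (-0.243346)) = exp(-0.390570) = 0.676671
SDI = 774 * 0.676671 = 523.743 ≈ 524

524


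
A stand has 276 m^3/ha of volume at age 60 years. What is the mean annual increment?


MAI = 276 / 60 = 4.60 m^3/ha/yr

4.60 m^3/ha/yr


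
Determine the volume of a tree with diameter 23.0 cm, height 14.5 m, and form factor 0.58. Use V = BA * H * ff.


(D/200)^2 = (23.0/200)^2 = 0.115^2 = 0.013225
BA = 3.141593 * 0.013225 = 0.0415476 m^2
V = 0.0415476 * 14.5 * 0.58 = 0.349415 ≈ 0.349 m^3

0.349 m^3


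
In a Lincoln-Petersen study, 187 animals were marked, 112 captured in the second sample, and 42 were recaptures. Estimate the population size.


N = M * C / R = 187 * 112 / 42 = 20944 / 42 = 498.67 ≈ 499

499 individuals


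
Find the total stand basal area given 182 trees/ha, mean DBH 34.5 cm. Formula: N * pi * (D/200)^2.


(D/200)^2 = (34.5/200)^2 = 0.1725^2 = 0.02975625
Individual BA = 3.141593 * 0.02975625 = 0.0934820 m^2
Stand BA = 182 * 0.0934820 = 17.0137 ≈ 17.01 m^2/ha

17.01 m^2/ha


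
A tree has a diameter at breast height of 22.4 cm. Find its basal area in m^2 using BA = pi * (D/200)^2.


D/200 = 22.4/200 = 0.112 m
(D/200)^2 = 0.112^2 = 0.012544
BA = 3.141593 * 0.012544 = 0.0394081 ≈ 0.0394 m^2

0.0394 m^2


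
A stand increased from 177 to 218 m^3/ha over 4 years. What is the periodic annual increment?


PAI = (V2 - V1) / period = (218 - 177) / 4 = 41 / 4 = 10.25 m^3/ha/yr

10.25 m^3/ha/yr


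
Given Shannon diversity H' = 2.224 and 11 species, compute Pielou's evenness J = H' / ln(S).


ln(11) = 2.39790
J = H' / ln(S) = 2.224 / 2.39790 = 0.927478 ≈ 0.9275

0.9275


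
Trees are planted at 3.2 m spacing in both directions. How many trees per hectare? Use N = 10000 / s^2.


N = 10000 / 3.2^2 = 10000 / 10.24 = 976.563 ≈ 977 trees/ha

977 trees/ha


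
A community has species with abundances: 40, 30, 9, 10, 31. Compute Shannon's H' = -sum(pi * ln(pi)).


Total N = 40 + 30 + 9 + 10 + 31 = 120
Per-species terms:
  p = 40/120 = 0.333333; ln(p) = -1.098613; p*ln(p) = 0.333333 * (-1.098613) = -0.366204
  p = 30/120 = 0.250000; ln(p) = -1.386294; p*ln(p) = 0.250000 * (-1.386294) = -0.346574
  p = 9/120 = 0.075000; ln(p) = -2.590267; p*ln(p) = 0.075000 * (-2.590267) = -0.194270
  p = 10/120 = 0.083333; ln(p) = -2.484911; p*ln(p) = 0.083333 * (-2.484911) = -0.207075
  p = 31/120 = 0.258333; ln(p) = -1.353506; p*ln(p) = 0.258333 * (-1.353506) = -0.349655
sum(p*ln(p)) = (-0.366204) + (-0.346574) + (-0.194270) + (-0.207075) + (-0.349655) = -1.463778
H' = -(-1.463778) = 1.463778 ≈ 1.4638

1.4638


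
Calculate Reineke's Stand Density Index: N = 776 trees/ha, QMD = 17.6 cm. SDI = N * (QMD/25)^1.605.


QMD/25 = 17.6/25 = 0.704
(0.704)^1.605 = exp(1.605 * ln(0.704)) = exp(1.605 * (-0.350977)) = exp(-0.563318) = 0.569317
SDI = 776 * 0.569317 = 441.790 ≈ 442

442


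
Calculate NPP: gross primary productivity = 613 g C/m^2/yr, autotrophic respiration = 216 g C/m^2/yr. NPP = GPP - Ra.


NPP = GPP - Ra = 613 - 216 = 397 g C/m^2/yr

397 g C/m^2/yr


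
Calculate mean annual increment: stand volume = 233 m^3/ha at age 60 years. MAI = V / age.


MAI = 233 / 60 = 3.8833 ≈ 3.88 m^3/ha/yr

3.88 m^3/ha/yr


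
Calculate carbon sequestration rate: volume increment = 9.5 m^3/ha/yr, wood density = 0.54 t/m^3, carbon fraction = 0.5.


C = 9.5 * 0.54 * 0.5 = 2.565 ≈ 2.57 t C/ha/yr

2.57 t C/ha/yr


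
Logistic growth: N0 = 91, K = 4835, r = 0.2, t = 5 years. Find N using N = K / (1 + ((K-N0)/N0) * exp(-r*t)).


(K - N0)/N0 = (4835 - 91)/91 = 4744/91 = 52.1319
r*t = 0.2 * 5 = 1; exp(-1) = 0.367879
52.1319 * 0.367879 = 19.1782
1 + 19.1782 = 20.1782
N = 4835 / 20.1782 = 239.615 ≈ 240

240


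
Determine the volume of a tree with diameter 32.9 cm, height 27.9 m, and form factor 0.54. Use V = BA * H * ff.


(D/200)^2 = (32.9/200)^2 = 0.1645^2 = 0.02706025
BA = 3.141593 * 0.02706025 = 0.0850123 m^2
V = 0.0850123 * 27.9 * 0.54 = 1.28080 ≈ 1.281 m^3

1.281 m^3


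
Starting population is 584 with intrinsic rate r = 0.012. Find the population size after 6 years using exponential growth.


r*t = 0.012 * 6 = 0.072
exp(0.072) = 1.07466
N = 584 * 1.07466 = 627.601 ≈ 628

628


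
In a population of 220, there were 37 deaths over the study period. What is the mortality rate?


Mortality rate = 37 / 220 = 0.168182 ≈ 0.1682

0.1682


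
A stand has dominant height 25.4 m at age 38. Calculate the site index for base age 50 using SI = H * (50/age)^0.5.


50/38 = 1.31579
(1.31579)^0.5 = 1.14708
SI = 25.4 * 1.14708 = 29.1358 ≈ 29.1 m

29.1 m


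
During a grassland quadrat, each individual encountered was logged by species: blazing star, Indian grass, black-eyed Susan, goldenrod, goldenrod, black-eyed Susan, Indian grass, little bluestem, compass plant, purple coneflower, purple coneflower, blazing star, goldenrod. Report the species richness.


Total individuals logged = 13
Distinct species (count of individuals): blazing star (2), Indian grass (2), black-eyed Susan (2), goldenrod (3), little bluestem (1), compass plant (1), purple coneflower (2)
Species richness = number of distinct species = 7

7


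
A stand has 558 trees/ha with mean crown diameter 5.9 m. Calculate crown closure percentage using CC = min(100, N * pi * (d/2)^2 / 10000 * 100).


(d/2)^2 = (5.9/2)^2 = 2.95^2 = 8.7025
Crown area = 3.141593 * 8.7025 = 27.3397 m^2
N * area / 10000 * 100 = 558 * 27.3397 / 10000 * 100 = 152.556
CC = min(100, 152.556) = 100%

100%


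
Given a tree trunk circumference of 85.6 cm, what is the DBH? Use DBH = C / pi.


DBH = C / pi = 85.6 / 3.141593 = 27.2473 ≈ 27.25 cm

27.25 cm


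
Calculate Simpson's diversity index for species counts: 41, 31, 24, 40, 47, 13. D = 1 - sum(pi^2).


Total N = 41 + 31 + 24 + 40 + 47 + 13 = 196
Per-species terms:
  p = 41/196 = 0.209184; p^2 = 0.209184^2 = 0.043758
  p = 31/196 = 0.158163; p^2 = 0.158163^2 = 0.025016
  p = 24/196 = 0.122449; p^2 = 0.122449^2 = 0.014994
  p = 40/196 = 0.204082; p^2 = 0.204082^2 = 0.041649
  p = 47/196 = 0.239796; p^2 = 0.239796^2 = 0.057502
  p = 13/196 = 0.066327; p^2 = 0.066327^2 = 0.004399
sum(p^2) = 0.043758 + 0.025016 + 0.014994 + 0.041649 + 0.057502 + 0.004399 = 0.187318
D = 1 - 0.187318 = 0.812682 ≈ 0.8127

0.8127


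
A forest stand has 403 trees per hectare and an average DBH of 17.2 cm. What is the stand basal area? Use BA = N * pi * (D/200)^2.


(D/200)^2 = (17.2/200)^2 = 0.086^2 = 0.007396
Individual BA = 3.141593 * 0.007396 = 0.0232352 m^2
Stand BA = 403 * 0.0232352 = 9.36379 ≈ 9.36 m^2/ha

9.36 m^2/ha


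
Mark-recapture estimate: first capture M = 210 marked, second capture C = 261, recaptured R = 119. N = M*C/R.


N = M * C / R = 210 * 261 / 119 = 54810 / 119 = 460.59 ≈ 461

461 individuals


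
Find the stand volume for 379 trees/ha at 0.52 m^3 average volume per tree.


V_stand = 379 * 0.52 = 197.08 ≈ 197.1 m^3/ha

197.1 m^3/ha


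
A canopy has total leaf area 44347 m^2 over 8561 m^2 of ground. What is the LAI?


LAI = 44347 / 8561 = 5.1801 ≈ 5.18

5.18


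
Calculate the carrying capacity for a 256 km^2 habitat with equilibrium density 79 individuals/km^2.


K = 79 * 256 = 20224 individuals

20224 individuals


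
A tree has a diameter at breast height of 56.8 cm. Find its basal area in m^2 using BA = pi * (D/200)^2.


D/200 = 56.8/200 = 0.284 m
(D/200)^2 = 0.284^2 = 0.080656
BA = 3.141593 * 0.080656 = 0.253388 ≈ 0.2534 m^2

0.2534 m^2


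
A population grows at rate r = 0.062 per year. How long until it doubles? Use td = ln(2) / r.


td = ln(2) / 0.062 = 0.693147 / 0.062 = 11.1798 ≈ 11.2 years

11.2 years


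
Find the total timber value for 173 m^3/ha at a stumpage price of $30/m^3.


Value = 173 * 30 = $5190/ha

$5190/ha


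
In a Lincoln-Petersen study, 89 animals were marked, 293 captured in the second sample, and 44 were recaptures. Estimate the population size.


N = M * C / R = 89 * 293 / 44 = 26077 / 44 = 592.66 ≈ 593

593 individuals


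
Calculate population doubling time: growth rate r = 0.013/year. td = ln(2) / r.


td = ln(2) / 0.013 = 0.693147 / 0.013 = 53.3190 ≈ 53.3 years

53.3 years


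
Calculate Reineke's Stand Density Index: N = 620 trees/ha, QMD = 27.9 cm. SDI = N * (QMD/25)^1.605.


QMD/25 = 27.9/25 = 1.116
(1.116)^1.605 = exp(1.605 * ln(1.116)) = exp(1.605 * 0.109751) = exp(0.176150) = 1.19262
SDI = 620 * 1.19262 = 739.424 ≈ 739

739


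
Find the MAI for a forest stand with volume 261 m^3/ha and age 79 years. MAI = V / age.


MAI = 261 / 79 = 3.3038 ≈ 3.30 m^3/ha/yr

3.30 m^3/ha/yr


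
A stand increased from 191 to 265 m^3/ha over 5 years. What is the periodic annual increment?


PAI = (V2 - V1) / period = (265 - 191) / 5 = 74 / 5 = 14.80 m^3/ha/yr

14.80 m^3/ha/yr


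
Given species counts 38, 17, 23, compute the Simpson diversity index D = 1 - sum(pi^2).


Total N = 38 + 17 + 23 = 78
Per-species terms:
  p = 38/78 = 0.487179; p^2 = 0.487179^2 = 0.237343
  p = 17/78 = 0.217949; p^2 = 0.217949^2 = 0.047502
  p = 23/78 = 0.294872; p^2 = 0.294872^2 = 0.086949
sum(p^2) = 0.237343 + 0.047502 + 0.086949 = 0.371794
D = 1 - 0.371794 = 0.628206 ≈ 0.6282

0.6282


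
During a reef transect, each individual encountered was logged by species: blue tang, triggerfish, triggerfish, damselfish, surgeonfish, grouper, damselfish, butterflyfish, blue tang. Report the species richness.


Total individuals logged = 9
Distinct species (count of individuals): blue tang (2), triggerfish (2), damselfish (2), surgeonfish (1), grouper (1), butterflyfish (1)
Species richness = number of distinct species = 6

6


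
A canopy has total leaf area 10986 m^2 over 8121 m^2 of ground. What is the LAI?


LAI = 10986 / 8121 = 1.3528 ≈ 1.35

1.35


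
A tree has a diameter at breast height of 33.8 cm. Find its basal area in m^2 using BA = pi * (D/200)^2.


D/200 = 33.8/200 = 0.169 m
(D/200)^2 = 0.169^2 = 0.028561
BA = 3.141593 * 0.028561 = 0.0897270 ≈ 0.0897 m^2

0.0897 m^2


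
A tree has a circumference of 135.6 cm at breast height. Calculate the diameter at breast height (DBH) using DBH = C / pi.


DBH = C / pi = 135.6 / 3.141593 = 43.1628 ≈ 43.16 cm

43.16 cm


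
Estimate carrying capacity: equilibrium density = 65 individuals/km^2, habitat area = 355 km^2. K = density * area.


K = 65 * 355 = 23075 individuals

23075 individuals


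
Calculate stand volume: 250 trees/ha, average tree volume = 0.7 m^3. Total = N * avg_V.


V_stand = 250 * 0.7 = 175.0 m^3/ha

175.0 m^3/ha


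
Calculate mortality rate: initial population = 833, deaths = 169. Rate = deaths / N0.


Mortality rate = 169 / 833 = 0.202881 ≈ 0.2029

0.2029


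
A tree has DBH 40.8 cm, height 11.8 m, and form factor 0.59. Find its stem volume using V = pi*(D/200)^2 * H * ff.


(D/200)^2 = (40.8/200)^2 = 0.204^2 = 0.041616
BA = 3.141593 * 0.041616 = 0.130741 m^2
V = 0.130741 * 11.8 * 0.59 = 0.910219 ≈ 0.910 m^3

0.910 m^3


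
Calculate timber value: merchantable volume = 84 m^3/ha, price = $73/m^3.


Value = 84 * 73 = $6132/ha

$6132/ha


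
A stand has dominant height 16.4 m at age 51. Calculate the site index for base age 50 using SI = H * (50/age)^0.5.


50/51 = 0.980392
(0.980392)^0.5 = 0.990147
SI = 16.4 * 0.990147 = 16.2384 ≈ 16.2 m

16.2 m


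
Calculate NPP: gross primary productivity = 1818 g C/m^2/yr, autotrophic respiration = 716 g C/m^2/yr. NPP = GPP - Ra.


NPP = GPP - Ra = 1818 - 716 = 1102 g C/m^2/yr

1102 g C/m^2/yr


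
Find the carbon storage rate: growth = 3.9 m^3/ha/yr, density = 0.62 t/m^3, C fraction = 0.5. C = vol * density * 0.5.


C = 3.9 * 0.62 * 0.5 = 1.209 ≈ 1.21 t C/ha/yr

1.21 t C/ha/yr


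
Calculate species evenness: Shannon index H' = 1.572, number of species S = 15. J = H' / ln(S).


ln(15) = 2.70805
J = H' / ln(S) = 1.572 / 2.70805 = 0.580491 ≈ 0.5805

0.5805


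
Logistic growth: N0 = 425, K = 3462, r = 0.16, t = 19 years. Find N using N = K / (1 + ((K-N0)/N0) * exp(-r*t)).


(K - N0)/N0 = (3462 - 425)/425 = 3037/425 = 7.14588
r*t = 0.16 * 19 = 3.04; exp(-3.04) = 0.0478349
7.14588 * 0.0478349 = 0.341822
1 + 0.341822 = 1.34182
N = 3462 / 1.34182 = 2580.08 ≈ 2580

2580


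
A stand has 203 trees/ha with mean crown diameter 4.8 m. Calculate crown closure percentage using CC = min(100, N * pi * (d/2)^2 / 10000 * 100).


(d/2)^2 = (4.8/2)^2 = 2.4^2 = 5.76
Crown area = 3.141593 * 5.76 = 18.0956 m^2
N * area / 10000 * 100 = 203 * 18.0956 / 10000 * 100 = 36.7341
CC = min(100, 36.7341) = 36.7341 ≈ 36.7%

36.7%


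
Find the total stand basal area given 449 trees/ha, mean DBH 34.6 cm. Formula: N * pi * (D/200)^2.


(D/200)^2 = (34.6/200)^2 = 0.173^2 = 0.029929
Individual BA = 3.141593 * 0.029929 = 0.0940247 m^2
Stand BA = 449 * 0.0940247 = 42.2171 ≈ 42.22 m^2/ha

42.22 m^2/ha


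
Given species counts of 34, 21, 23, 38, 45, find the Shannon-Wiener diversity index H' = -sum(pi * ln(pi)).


Total N = 34 + 21 + 23 + 38 + 45 = 161
Per-species terms:
  p = 34/161 = 0.211180; ln(p) = -1.555044; p*ln(p) = 0.211180 * (-1.555044) = -0.328394
  p = 21/161 = 0.130435; ln(p) = -2.036880; p*ln(p) = 0.130435 * (-2.036880) = -0.265680
  p = 23/161 = 0.142857; ln(p) = -1.945911; p*ln(p) = 0.142857 * (-1.945911) = -0.277987
  p = 38/161 = 0.236025; ln(p) = -1.443818; p*ln(p) = 0.236025 * (-1.443818) = -0.340777
  p = 45/161 = 0.279503; ln(p) = -1.274742; p*ln(p) = 0.279503 * (-1.274742) = -0.356294
sum(p*ln(p)) = (-0.328394) + (-0.265680) + (-0.277987) + (-0.340777) + (-0.356294) = -1.569132
H' = -(-1.569132) = 1.569132 ≈ 1.5691

1.5691


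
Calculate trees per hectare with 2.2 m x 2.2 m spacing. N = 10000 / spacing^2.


N = 10000 / 2.2^2 = 10000 / 4.84 = 2066.12 ≈ 2066 trees/ha

2066 trees/ha


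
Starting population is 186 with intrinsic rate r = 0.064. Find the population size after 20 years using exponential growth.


r*t = 0.064 * 20 = 1.28
exp(1.28) = 3.59664
N = 186 * 3.59664 = 668.975 ≈ 669

669


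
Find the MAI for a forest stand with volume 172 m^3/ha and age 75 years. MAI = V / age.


MAI = 172 / 75 = 2.2933 ≈ 2.29 m^3/ha/yr

2.29 m^3/ha/yr


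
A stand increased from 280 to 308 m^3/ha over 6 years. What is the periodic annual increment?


PAI = (V2 - V1) / period = (308 - 280) / 6 = 28 / 6 = 4.6667 ≈ 4.67 m^3/ha/yr

4.67 m^3/ha/yr


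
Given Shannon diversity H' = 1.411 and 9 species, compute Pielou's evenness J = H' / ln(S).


ln(9) = 2.19722
J = H' / ln(S) = 1.411 / 2.19722 = 0.642175 ≈ 0.6422

0.6422


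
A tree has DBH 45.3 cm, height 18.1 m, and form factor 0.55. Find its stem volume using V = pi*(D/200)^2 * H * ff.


(D/200)^2 = (45.3/200)^2 = 0.2265^2 = 0.05130225
BA = 3.141593 * 0.05130225 = 0.161171 m^2
V = 0.161171 * 18.1 * 0.55 = 1.60446 ≈ 1.604 m^3

1.604 m^3


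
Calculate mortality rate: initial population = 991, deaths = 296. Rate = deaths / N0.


Mortality rate = 296 / 991 = 0.298688 ≈ 0.2987

0.2987


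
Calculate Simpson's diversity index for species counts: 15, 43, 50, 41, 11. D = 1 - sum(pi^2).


Total N = 15 + 43 + 50 + 41 + 11 = 160
Per-species terms:
  p = 15/160 = 0.093750; p^2 = 0.093750^2 = 0.008789
  p = 43/160 = 0.268750; p^2 = 0.268750^2 = 0.072227
  p = 50/160 = 0.312500; p^2 = 0.312500^2 = 0.097656
  p = 41/160 = 0.256250; p^2 = 0.256250^2 = 0.065664
  p = 11/160 = 0.068750; p^2 = 0.068750^2 = 0.004727
sum(p^2) = 0.008789 + 0.072227 + 0.097656 + 0.065664 + 0.004727 = 0.249063
D = 1 - 0.249063 = 0.750937 ≈ 0.7509

0.7509


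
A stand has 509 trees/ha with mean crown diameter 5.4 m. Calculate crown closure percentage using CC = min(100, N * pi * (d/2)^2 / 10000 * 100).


(d/2)^2 = (5.4/2)^2 = 2.7^2 = 7.29
Crown area = 3.141593 * 7.29 = 22.9022 m^2
N * area / 10000 * 100 = 509 * 22.9022 / 10000 * 100 = 116.572
CC = min(100, 116.572) = 100%

100%


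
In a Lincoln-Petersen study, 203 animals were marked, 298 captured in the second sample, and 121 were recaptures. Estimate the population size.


N = M * C / R = 203 * 298 / 121 = 60494 / 121 = 499.95 ≈ 500

500 individuals


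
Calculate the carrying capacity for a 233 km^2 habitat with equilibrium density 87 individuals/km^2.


K = 87 * 233 = 20271 individuals

20271 individuals


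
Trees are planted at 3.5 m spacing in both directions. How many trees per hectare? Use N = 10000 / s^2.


N = 10000 / 3.5^2 = 10000 / 12.25 = 816.327 ≈ 816 trees/ha

816 trees/ha


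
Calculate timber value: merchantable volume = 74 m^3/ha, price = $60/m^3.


Value = 74 * 60 = $4440/ha

$4440/ha


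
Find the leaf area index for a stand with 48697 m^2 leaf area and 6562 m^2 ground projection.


LAI = 48697 / 6562 = 7.4211 ≈ 7.42

7.42


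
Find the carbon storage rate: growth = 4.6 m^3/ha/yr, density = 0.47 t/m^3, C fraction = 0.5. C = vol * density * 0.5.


C = 4.6 * 0.47 * 0.5 = 1.081 ≈ 1.08 t C/ha/yr

1.08 t C/ha/yr


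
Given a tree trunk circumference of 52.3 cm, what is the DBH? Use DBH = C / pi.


DBH = C / pi = 52.3 / 3.141593 = 16.6476 ≈ 16.65 cm

16.65 cm


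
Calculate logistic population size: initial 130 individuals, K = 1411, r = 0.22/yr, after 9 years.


(K - N0)/N0 = (1411 - 130)/130 = 1281/130 = 9.85385
r*t = 0.22 * 9 = 1.98; exp(-1.98) = 0.138069
9.85385 * 0.138069 = 1.36051
1 + 1.36051 = 2.36051
N = 1411 / 2.36051 = 597.752 ≈ 598

598


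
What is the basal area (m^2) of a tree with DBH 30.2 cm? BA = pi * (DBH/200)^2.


D/200 = 30.2/200 = 0.151 m
(D/200)^2 = 0.151^2 = 0.022801
BA = 3.141593 * 0.022801 = 0.0716315 ≈ 0.0716 m^2

0.0716 m^2


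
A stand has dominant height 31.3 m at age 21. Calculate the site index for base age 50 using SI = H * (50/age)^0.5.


50/21 = 2.38095
(2.38095)^0.5 = 1.54303
SI = 31.3 * 1.54303 = 48.2968 ≈ 48.3 m

48.3 m


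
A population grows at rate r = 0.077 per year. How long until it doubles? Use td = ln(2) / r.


td = ln(2) / 0.077 = 0.693147 / 0.077 = 9.00191 ≈ 9.0 years

9.0 years


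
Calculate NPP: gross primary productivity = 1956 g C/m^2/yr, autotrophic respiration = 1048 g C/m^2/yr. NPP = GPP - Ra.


NPP = GPP - Ra = 1956 - 1048 = 908 g C/m^2/yr

908 g C/m^2/yr


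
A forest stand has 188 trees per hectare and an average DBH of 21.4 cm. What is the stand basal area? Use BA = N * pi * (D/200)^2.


(D/200)^2 = (21.4/200)^2 = 0.107^2 = 0.011449
Individual BA = 3.141593 * 0.011449 = 0.0359681 m^2
Stand BA = 188 * 0.0359681 = 6.76200 ≈ 6.76 m^2/ha

6.76 m^2/ha


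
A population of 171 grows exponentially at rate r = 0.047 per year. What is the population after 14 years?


r*t = 0.047 * 14 = 0.658
exp(0.658) = 1.93093
N = 171 * 1.93093 = 330.189 ≈ 330

330


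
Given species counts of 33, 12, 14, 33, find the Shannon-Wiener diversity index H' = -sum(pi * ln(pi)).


Total N = 33 + 12 + 14 + 33 = 92
Per-species terms:
  p = 33/92 = 0.358696; ln(p) = -1.025280; p*ln(p) = 0.358696 * (-1.025280) = -0.367764
  p = 12/92 = 0.130435; ln(p) = -2.036880; p*ln(p) = 0.130435 * (-2.036880) = -0.265680
  p = 14/92 = 0.152174; ln(p) = -1.882731; p*ln(p) = 0.152174 * (-1.882731) = -0.286503
  p = 33/92 = 0.358696; ln(p) = -1.025280; p*ln(p) = 0.358696 * (-1.025280) = -0.367764
sum(p*ln(p)) = (-0.367764) + (-0.265680) + (-0.286503) + (-0.367764) = -1.287711
H' = -(-1.287711) = 1.287711 ≈ 1.2877

1.2877


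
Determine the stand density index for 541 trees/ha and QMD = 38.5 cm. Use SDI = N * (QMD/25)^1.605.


QMD/25 = 38.5/25 = 1.54
(1.54)^1.605 = exp(1.605 * ln(1.54)) = exp(1.605 * 0.431782) = exp(0.693010) = 1.99973
SDI = 541 * 1.99973 = 1081.85 ≈ 1082

1082


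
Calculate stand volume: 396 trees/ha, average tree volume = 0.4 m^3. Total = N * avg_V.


V_stand = 396 * 0.4 = 158.4 m^3/ha

158.4 m^3/ha


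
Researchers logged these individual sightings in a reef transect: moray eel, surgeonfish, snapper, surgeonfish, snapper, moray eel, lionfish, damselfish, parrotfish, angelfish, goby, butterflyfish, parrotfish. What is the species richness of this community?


Total individuals logged = 13
Distinct species (count of individuals): moray eel (2), surgeonfish (2), snapper (2), lionfish (1), damselfish (1), parrotfish (2), angelfish (1), goby (1), butterflyfish (1)
Species richness = number of distinct species = 9

9


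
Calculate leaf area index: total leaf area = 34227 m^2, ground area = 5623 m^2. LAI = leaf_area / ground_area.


LAI = 34227 / 5623 = 6.0870 ≈ 6.09

6.09


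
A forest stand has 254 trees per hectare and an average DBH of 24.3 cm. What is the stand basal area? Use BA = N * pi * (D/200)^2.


(D/200)^2 = (24.3/200)^2 = 0.1215^2 = 0.01476225
Individual BA = 3.141593 * 0.01476225 = 0.0463770 m^2
Stand BA = 254 * 0.0463770 = 11.7798 ≈ 11.78 m^2/ha

11.78 m^2/ha


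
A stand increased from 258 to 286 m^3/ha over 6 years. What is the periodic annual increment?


PAI = (V2 - V1) / period = (286 - 258) / 6 = 28 / 6 = 4.6667 ≈ 4.67 m^3/ha/yr

4.67 m^3/ha/yr


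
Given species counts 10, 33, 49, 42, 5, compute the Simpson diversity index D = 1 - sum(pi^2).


Total N = 10 + 33 + 49 + 42 + 5 = 139
Per-species terms:
  p = 10/139 = 0.071942; p^2 = 0.071942^2 = 0.005176
  p = 33/139 = 0.237410; p^2 = 0.237410^2 = 0.056364
  p = 49/139 = 0.352518; p^2 = 0.352518^2 = 0.124269
  p = 42/139 = 0.302158; p^2 = 0.302158^2 = 0.091299
  p = 5/139 = 0.035971; p^2 = 0.035971^2 = 0.001294
sum(p^2) = 0.005176 + 0.056364 + 0.124269 + 0.091299 + 0.001294 = 0.278402
D = 1 - 0.278402 = 0.721598 ≈ 0.7216

0.7216


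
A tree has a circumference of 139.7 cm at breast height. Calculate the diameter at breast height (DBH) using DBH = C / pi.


DBH = C / pi = 139.7 / 3.141593 = 44.4679 ≈ 44.47 cm

44.47 cm


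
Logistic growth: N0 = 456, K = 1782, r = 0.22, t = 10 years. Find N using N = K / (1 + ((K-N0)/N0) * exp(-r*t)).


(K - N0)/N0 = (1782 - 456)/456 = 1326/456 = 2.90789
r*t = 0.22 * 10 = 2.2; exp(-2.2) = 0.110803
2.90789 * 0.110803 = 0.322203
1 + 0.322203 = 1.32220
N = 1782 / 1.32220 = 1347.75 ≈ 1348

1348


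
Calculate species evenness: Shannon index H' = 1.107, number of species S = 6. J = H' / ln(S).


ln(6) = 1.79176
J = H' / ln(S) = 1.107 / 1.79176 = 0.617828 ≈ 0.6178

0.6178


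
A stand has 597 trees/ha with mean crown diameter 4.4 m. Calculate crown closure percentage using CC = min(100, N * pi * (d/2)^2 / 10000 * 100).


(d/2)^2 = (4.4/2)^2 = 2.2^2 = 4.84
Crown area = 3.141593 * 4.84 = 15.2053 m^2
N * area / 10000 * 100 = 597 * 15.2053 / 10000 * 100 = 90.7756
CC = min(100, 90.7756) = 90.7756 ≈ 90.8%

90.8%
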